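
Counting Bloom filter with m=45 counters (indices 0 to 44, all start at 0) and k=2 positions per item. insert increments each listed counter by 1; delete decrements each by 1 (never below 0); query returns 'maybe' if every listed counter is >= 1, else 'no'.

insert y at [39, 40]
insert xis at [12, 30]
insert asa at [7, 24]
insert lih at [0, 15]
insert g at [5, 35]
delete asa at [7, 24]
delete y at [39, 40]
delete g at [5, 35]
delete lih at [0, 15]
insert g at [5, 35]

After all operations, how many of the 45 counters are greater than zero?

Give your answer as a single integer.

Step 1: insert y at [39, 40] -> counters=[0,0,0,0,0,0,0,0,0,0,0,0,0,0,0,0,0,0,0,0,0,0,0,0,0,0,0,0,0,0,0,0,0,0,0,0,0,0,0,1,1,0,0,0,0]
Step 2: insert xis at [12, 30] -> counters=[0,0,0,0,0,0,0,0,0,0,0,0,1,0,0,0,0,0,0,0,0,0,0,0,0,0,0,0,0,0,1,0,0,0,0,0,0,0,0,1,1,0,0,0,0]
Step 3: insert asa at [7, 24] -> counters=[0,0,0,0,0,0,0,1,0,0,0,0,1,0,0,0,0,0,0,0,0,0,0,0,1,0,0,0,0,0,1,0,0,0,0,0,0,0,0,1,1,0,0,0,0]
Step 4: insert lih at [0, 15] -> counters=[1,0,0,0,0,0,0,1,0,0,0,0,1,0,0,1,0,0,0,0,0,0,0,0,1,0,0,0,0,0,1,0,0,0,0,0,0,0,0,1,1,0,0,0,0]
Step 5: insert g at [5, 35] -> counters=[1,0,0,0,0,1,0,1,0,0,0,0,1,0,0,1,0,0,0,0,0,0,0,0,1,0,0,0,0,0,1,0,0,0,0,1,0,0,0,1,1,0,0,0,0]
Step 6: delete asa at [7, 24] -> counters=[1,0,0,0,0,1,0,0,0,0,0,0,1,0,0,1,0,0,0,0,0,0,0,0,0,0,0,0,0,0,1,0,0,0,0,1,0,0,0,1,1,0,0,0,0]
Step 7: delete y at [39, 40] -> counters=[1,0,0,0,0,1,0,0,0,0,0,0,1,0,0,1,0,0,0,0,0,0,0,0,0,0,0,0,0,0,1,0,0,0,0,1,0,0,0,0,0,0,0,0,0]
Step 8: delete g at [5, 35] -> counters=[1,0,0,0,0,0,0,0,0,0,0,0,1,0,0,1,0,0,0,0,0,0,0,0,0,0,0,0,0,0,1,0,0,0,0,0,0,0,0,0,0,0,0,0,0]
Step 9: delete lih at [0, 15] -> counters=[0,0,0,0,0,0,0,0,0,0,0,0,1,0,0,0,0,0,0,0,0,0,0,0,0,0,0,0,0,0,1,0,0,0,0,0,0,0,0,0,0,0,0,0,0]
Step 10: insert g at [5, 35] -> counters=[0,0,0,0,0,1,0,0,0,0,0,0,1,0,0,0,0,0,0,0,0,0,0,0,0,0,0,0,0,0,1,0,0,0,0,1,0,0,0,0,0,0,0,0,0]
Final counters=[0,0,0,0,0,1,0,0,0,0,0,0,1,0,0,0,0,0,0,0,0,0,0,0,0,0,0,0,0,0,1,0,0,0,0,1,0,0,0,0,0,0,0,0,0] -> 4 nonzero

Answer: 4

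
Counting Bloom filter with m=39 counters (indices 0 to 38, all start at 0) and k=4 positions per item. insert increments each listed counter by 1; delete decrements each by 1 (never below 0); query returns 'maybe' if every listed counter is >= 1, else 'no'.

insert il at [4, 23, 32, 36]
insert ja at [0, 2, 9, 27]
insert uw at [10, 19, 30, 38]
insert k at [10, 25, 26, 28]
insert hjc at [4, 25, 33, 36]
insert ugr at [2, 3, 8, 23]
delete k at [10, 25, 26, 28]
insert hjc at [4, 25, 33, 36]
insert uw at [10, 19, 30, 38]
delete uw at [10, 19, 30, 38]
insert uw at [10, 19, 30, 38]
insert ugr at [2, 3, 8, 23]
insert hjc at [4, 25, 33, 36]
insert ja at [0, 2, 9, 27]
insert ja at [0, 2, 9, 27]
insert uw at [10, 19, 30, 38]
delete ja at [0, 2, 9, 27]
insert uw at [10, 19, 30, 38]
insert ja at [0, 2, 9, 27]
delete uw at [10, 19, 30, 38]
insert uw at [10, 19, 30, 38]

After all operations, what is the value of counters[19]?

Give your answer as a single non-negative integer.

Step 1: insert il at [4, 23, 32, 36] -> counters=[0,0,0,0,1,0,0,0,0,0,0,0,0,0,0,0,0,0,0,0,0,0,0,1,0,0,0,0,0,0,0,0,1,0,0,0,1,0,0]
Step 2: insert ja at [0, 2, 9, 27] -> counters=[1,0,1,0,1,0,0,0,0,1,0,0,0,0,0,0,0,0,0,0,0,0,0,1,0,0,0,1,0,0,0,0,1,0,0,0,1,0,0]
Step 3: insert uw at [10, 19, 30, 38] -> counters=[1,0,1,0,1,0,0,0,0,1,1,0,0,0,0,0,0,0,0,1,0,0,0,1,0,0,0,1,0,0,1,0,1,0,0,0,1,0,1]
Step 4: insert k at [10, 25, 26, 28] -> counters=[1,0,1,0,1,0,0,0,0,1,2,0,0,0,0,0,0,0,0,1,0,0,0,1,0,1,1,1,1,0,1,0,1,0,0,0,1,0,1]
Step 5: insert hjc at [4, 25, 33, 36] -> counters=[1,0,1,0,2,0,0,0,0,1,2,0,0,0,0,0,0,0,0,1,0,0,0,1,0,2,1,1,1,0,1,0,1,1,0,0,2,0,1]
Step 6: insert ugr at [2, 3, 8, 23] -> counters=[1,0,2,1,2,0,0,0,1,1,2,0,0,0,0,0,0,0,0,1,0,0,0,2,0,2,1,1,1,0,1,0,1,1,0,0,2,0,1]
Step 7: delete k at [10, 25, 26, 28] -> counters=[1,0,2,1,2,0,0,0,1,1,1,0,0,0,0,0,0,0,0,1,0,0,0,2,0,1,0,1,0,0,1,0,1,1,0,0,2,0,1]
Step 8: insert hjc at [4, 25, 33, 36] -> counters=[1,0,2,1,3,0,0,0,1,1,1,0,0,0,0,0,0,0,0,1,0,0,0,2,0,2,0,1,0,0,1,0,1,2,0,0,3,0,1]
Step 9: insert uw at [10, 19, 30, 38] -> counters=[1,0,2,1,3,0,0,0,1,1,2,0,0,0,0,0,0,0,0,2,0,0,0,2,0,2,0,1,0,0,2,0,1,2,0,0,3,0,2]
Step 10: delete uw at [10, 19, 30, 38] -> counters=[1,0,2,1,3,0,0,0,1,1,1,0,0,0,0,0,0,0,0,1,0,0,0,2,0,2,0,1,0,0,1,0,1,2,0,0,3,0,1]
Step 11: insert uw at [10, 19, 30, 38] -> counters=[1,0,2,1,3,0,0,0,1,1,2,0,0,0,0,0,0,0,0,2,0,0,0,2,0,2,0,1,0,0,2,0,1,2,0,0,3,0,2]
Step 12: insert ugr at [2, 3, 8, 23] -> counters=[1,0,3,2,3,0,0,0,2,1,2,0,0,0,0,0,0,0,0,2,0,0,0,3,0,2,0,1,0,0,2,0,1,2,0,0,3,0,2]
Step 13: insert hjc at [4, 25, 33, 36] -> counters=[1,0,3,2,4,0,0,0,2,1,2,0,0,0,0,0,0,0,0,2,0,0,0,3,0,3,0,1,0,0,2,0,1,3,0,0,4,0,2]
Step 14: insert ja at [0, 2, 9, 27] -> counters=[2,0,4,2,4,0,0,0,2,2,2,0,0,0,0,0,0,0,0,2,0,0,0,3,0,3,0,2,0,0,2,0,1,3,0,0,4,0,2]
Step 15: insert ja at [0, 2, 9, 27] -> counters=[3,0,5,2,4,0,0,0,2,3,2,0,0,0,0,0,0,0,0,2,0,0,0,3,0,3,0,3,0,0,2,0,1,3,0,0,4,0,2]
Step 16: insert uw at [10, 19, 30, 38] -> counters=[3,0,5,2,4,0,0,0,2,3,3,0,0,0,0,0,0,0,0,3,0,0,0,3,0,3,0,3,0,0,3,0,1,3,0,0,4,0,3]
Step 17: delete ja at [0, 2, 9, 27] -> counters=[2,0,4,2,4,0,0,0,2,2,3,0,0,0,0,0,0,0,0,3,0,0,0,3,0,3,0,2,0,0,3,0,1,3,0,0,4,0,3]
Step 18: insert uw at [10, 19, 30, 38] -> counters=[2,0,4,2,4,0,0,0,2,2,4,0,0,0,0,0,0,0,0,4,0,0,0,3,0,3,0,2,0,0,4,0,1,3,0,0,4,0,4]
Step 19: insert ja at [0, 2, 9, 27] -> counters=[3,0,5,2,4,0,0,0,2,3,4,0,0,0,0,0,0,0,0,4,0,0,0,3,0,3,0,3,0,0,4,0,1,3,0,0,4,0,4]
Step 20: delete uw at [10, 19, 30, 38] -> counters=[3,0,5,2,4,0,0,0,2,3,3,0,0,0,0,0,0,0,0,3,0,0,0,3,0,3,0,3,0,0,3,0,1,3,0,0,4,0,3]
Step 21: insert uw at [10, 19, 30, 38] -> counters=[3,0,5,2,4,0,0,0,2,3,4,0,0,0,0,0,0,0,0,4,0,0,0,3,0,3,0,3,0,0,4,0,1,3,0,0,4,0,4]
Final counters=[3,0,5,2,4,0,0,0,2,3,4,0,0,0,0,0,0,0,0,4,0,0,0,3,0,3,0,3,0,0,4,0,1,3,0,0,4,0,4] -> counters[19]=4

Answer: 4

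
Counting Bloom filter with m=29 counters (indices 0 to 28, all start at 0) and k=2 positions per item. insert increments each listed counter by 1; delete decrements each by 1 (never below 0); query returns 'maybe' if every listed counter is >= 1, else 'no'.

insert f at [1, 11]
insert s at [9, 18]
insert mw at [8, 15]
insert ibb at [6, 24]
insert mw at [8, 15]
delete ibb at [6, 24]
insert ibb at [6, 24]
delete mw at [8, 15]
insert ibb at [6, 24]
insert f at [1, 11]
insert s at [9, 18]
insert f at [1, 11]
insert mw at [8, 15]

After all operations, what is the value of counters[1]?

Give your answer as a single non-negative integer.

Step 1: insert f at [1, 11] -> counters=[0,1,0,0,0,0,0,0,0,0,0,1,0,0,0,0,0,0,0,0,0,0,0,0,0,0,0,0,0]
Step 2: insert s at [9, 18] -> counters=[0,1,0,0,0,0,0,0,0,1,0,1,0,0,0,0,0,0,1,0,0,0,0,0,0,0,0,0,0]
Step 3: insert mw at [8, 15] -> counters=[0,1,0,0,0,0,0,0,1,1,0,1,0,0,0,1,0,0,1,0,0,0,0,0,0,0,0,0,0]
Step 4: insert ibb at [6, 24] -> counters=[0,1,0,0,0,0,1,0,1,1,0,1,0,0,0,1,0,0,1,0,0,0,0,0,1,0,0,0,0]
Step 5: insert mw at [8, 15] -> counters=[0,1,0,0,0,0,1,0,2,1,0,1,0,0,0,2,0,0,1,0,0,0,0,0,1,0,0,0,0]
Step 6: delete ibb at [6, 24] -> counters=[0,1,0,0,0,0,0,0,2,1,0,1,0,0,0,2,0,0,1,0,0,0,0,0,0,0,0,0,0]
Step 7: insert ibb at [6, 24] -> counters=[0,1,0,0,0,0,1,0,2,1,0,1,0,0,0,2,0,0,1,0,0,0,0,0,1,0,0,0,0]
Step 8: delete mw at [8, 15] -> counters=[0,1,0,0,0,0,1,0,1,1,0,1,0,0,0,1,0,0,1,0,0,0,0,0,1,0,0,0,0]
Step 9: insert ibb at [6, 24] -> counters=[0,1,0,0,0,0,2,0,1,1,0,1,0,0,0,1,0,0,1,0,0,0,0,0,2,0,0,0,0]
Step 10: insert f at [1, 11] -> counters=[0,2,0,0,0,0,2,0,1,1,0,2,0,0,0,1,0,0,1,0,0,0,0,0,2,0,0,0,0]
Step 11: insert s at [9, 18] -> counters=[0,2,0,0,0,0,2,0,1,2,0,2,0,0,0,1,0,0,2,0,0,0,0,0,2,0,0,0,0]
Step 12: insert f at [1, 11] -> counters=[0,3,0,0,0,0,2,0,1,2,0,3,0,0,0,1,0,0,2,0,0,0,0,0,2,0,0,0,0]
Step 13: insert mw at [8, 15] -> counters=[0,3,0,0,0,0,2,0,2,2,0,3,0,0,0,2,0,0,2,0,0,0,0,0,2,0,0,0,0]
Final counters=[0,3,0,0,0,0,2,0,2,2,0,3,0,0,0,2,0,0,2,0,0,0,0,0,2,0,0,0,0] -> counters[1]=3

Answer: 3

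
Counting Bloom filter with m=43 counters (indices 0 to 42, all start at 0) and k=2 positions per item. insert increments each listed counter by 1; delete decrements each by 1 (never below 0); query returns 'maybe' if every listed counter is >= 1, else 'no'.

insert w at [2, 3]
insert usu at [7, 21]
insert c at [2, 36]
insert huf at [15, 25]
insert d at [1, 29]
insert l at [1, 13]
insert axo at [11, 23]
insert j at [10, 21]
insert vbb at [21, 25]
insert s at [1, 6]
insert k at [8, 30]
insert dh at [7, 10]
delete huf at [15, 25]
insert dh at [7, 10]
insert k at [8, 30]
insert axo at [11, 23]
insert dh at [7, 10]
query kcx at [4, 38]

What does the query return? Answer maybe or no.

Step 1: insert w at [2, 3] -> counters=[0,0,1,1,0,0,0,0,0,0,0,0,0,0,0,0,0,0,0,0,0,0,0,0,0,0,0,0,0,0,0,0,0,0,0,0,0,0,0,0,0,0,0]
Step 2: insert usu at [7, 21] -> counters=[0,0,1,1,0,0,0,1,0,0,0,0,0,0,0,0,0,0,0,0,0,1,0,0,0,0,0,0,0,0,0,0,0,0,0,0,0,0,0,0,0,0,0]
Step 3: insert c at [2, 36] -> counters=[0,0,2,1,0,0,0,1,0,0,0,0,0,0,0,0,0,0,0,0,0,1,0,0,0,0,0,0,0,0,0,0,0,0,0,0,1,0,0,0,0,0,0]
Step 4: insert huf at [15, 25] -> counters=[0,0,2,1,0,0,0,1,0,0,0,0,0,0,0,1,0,0,0,0,0,1,0,0,0,1,0,0,0,0,0,0,0,0,0,0,1,0,0,0,0,0,0]
Step 5: insert d at [1, 29] -> counters=[0,1,2,1,0,0,0,1,0,0,0,0,0,0,0,1,0,0,0,0,0,1,0,0,0,1,0,0,0,1,0,0,0,0,0,0,1,0,0,0,0,0,0]
Step 6: insert l at [1, 13] -> counters=[0,2,2,1,0,0,0,1,0,0,0,0,0,1,0,1,0,0,0,0,0,1,0,0,0,1,0,0,0,1,0,0,0,0,0,0,1,0,0,0,0,0,0]
Step 7: insert axo at [11, 23] -> counters=[0,2,2,1,0,0,0,1,0,0,0,1,0,1,0,1,0,0,0,0,0,1,0,1,0,1,0,0,0,1,0,0,0,0,0,0,1,0,0,0,0,0,0]
Step 8: insert j at [10, 21] -> counters=[0,2,2,1,0,0,0,1,0,0,1,1,0,1,0,1,0,0,0,0,0,2,0,1,0,1,0,0,0,1,0,0,0,0,0,0,1,0,0,0,0,0,0]
Step 9: insert vbb at [21, 25] -> counters=[0,2,2,1,0,0,0,1,0,0,1,1,0,1,0,1,0,0,0,0,0,3,0,1,0,2,0,0,0,1,0,0,0,0,0,0,1,0,0,0,0,0,0]
Step 10: insert s at [1, 6] -> counters=[0,3,2,1,0,0,1,1,0,0,1,1,0,1,0,1,0,0,0,0,0,3,0,1,0,2,0,0,0,1,0,0,0,0,0,0,1,0,0,0,0,0,0]
Step 11: insert k at [8, 30] -> counters=[0,3,2,1,0,0,1,1,1,0,1,1,0,1,0,1,0,0,0,0,0,3,0,1,0,2,0,0,0,1,1,0,0,0,0,0,1,0,0,0,0,0,0]
Step 12: insert dh at [7, 10] -> counters=[0,3,2,1,0,0,1,2,1,0,2,1,0,1,0,1,0,0,0,0,0,3,0,1,0,2,0,0,0,1,1,0,0,0,0,0,1,0,0,0,0,0,0]
Step 13: delete huf at [15, 25] -> counters=[0,3,2,1,0,0,1,2,1,0,2,1,0,1,0,0,0,0,0,0,0,3,0,1,0,1,0,0,0,1,1,0,0,0,0,0,1,0,0,0,0,0,0]
Step 14: insert dh at [7, 10] -> counters=[0,3,2,1,0,0,1,3,1,0,3,1,0,1,0,0,0,0,0,0,0,3,0,1,0,1,0,0,0,1,1,0,0,0,0,0,1,0,0,0,0,0,0]
Step 15: insert k at [8, 30] -> counters=[0,3,2,1,0,0,1,3,2,0,3,1,0,1,0,0,0,0,0,0,0,3,0,1,0,1,0,0,0,1,2,0,0,0,0,0,1,0,0,0,0,0,0]
Step 16: insert axo at [11, 23] -> counters=[0,3,2,1,0,0,1,3,2,0,3,2,0,1,0,0,0,0,0,0,0,3,0,2,0,1,0,0,0,1,2,0,0,0,0,0,1,0,0,0,0,0,0]
Step 17: insert dh at [7, 10] -> counters=[0,3,2,1,0,0,1,4,2,0,4,2,0,1,0,0,0,0,0,0,0,3,0,2,0,1,0,0,0,1,2,0,0,0,0,0,1,0,0,0,0,0,0]
Query kcx: check counters[4]=0 counters[38]=0 -> no

Answer: no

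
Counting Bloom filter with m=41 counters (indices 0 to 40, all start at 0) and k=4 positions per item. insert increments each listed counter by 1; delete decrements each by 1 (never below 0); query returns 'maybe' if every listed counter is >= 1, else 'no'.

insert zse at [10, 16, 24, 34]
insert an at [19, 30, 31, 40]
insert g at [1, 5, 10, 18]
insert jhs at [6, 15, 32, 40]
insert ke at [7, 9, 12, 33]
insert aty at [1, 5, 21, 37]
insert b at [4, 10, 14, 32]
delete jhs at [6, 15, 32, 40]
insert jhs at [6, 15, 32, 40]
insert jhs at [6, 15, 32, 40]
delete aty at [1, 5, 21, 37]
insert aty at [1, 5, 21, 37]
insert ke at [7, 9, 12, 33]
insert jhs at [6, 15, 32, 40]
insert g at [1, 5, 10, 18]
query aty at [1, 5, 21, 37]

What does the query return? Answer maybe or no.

Answer: maybe

Derivation:
Step 1: insert zse at [10, 16, 24, 34] -> counters=[0,0,0,0,0,0,0,0,0,0,1,0,0,0,0,0,1,0,0,0,0,0,0,0,1,0,0,0,0,0,0,0,0,0,1,0,0,0,0,0,0]
Step 2: insert an at [19, 30, 31, 40] -> counters=[0,0,0,0,0,0,0,0,0,0,1,0,0,0,0,0,1,0,0,1,0,0,0,0,1,0,0,0,0,0,1,1,0,0,1,0,0,0,0,0,1]
Step 3: insert g at [1, 5, 10, 18] -> counters=[0,1,0,0,0,1,0,0,0,0,2,0,0,0,0,0,1,0,1,1,0,0,0,0,1,0,0,0,0,0,1,1,0,0,1,0,0,0,0,0,1]
Step 4: insert jhs at [6, 15, 32, 40] -> counters=[0,1,0,0,0,1,1,0,0,0,2,0,0,0,0,1,1,0,1,1,0,0,0,0,1,0,0,0,0,0,1,1,1,0,1,0,0,0,0,0,2]
Step 5: insert ke at [7, 9, 12, 33] -> counters=[0,1,0,0,0,1,1,1,0,1,2,0,1,0,0,1,1,0,1,1,0,0,0,0,1,0,0,0,0,0,1,1,1,1,1,0,0,0,0,0,2]
Step 6: insert aty at [1, 5, 21, 37] -> counters=[0,2,0,0,0,2,1,1,0,1,2,0,1,0,0,1,1,0,1,1,0,1,0,0,1,0,0,0,0,0,1,1,1,1,1,0,0,1,0,0,2]
Step 7: insert b at [4, 10, 14, 32] -> counters=[0,2,0,0,1,2,1,1,0,1,3,0,1,0,1,1,1,0,1,1,0,1,0,0,1,0,0,0,0,0,1,1,2,1,1,0,0,1,0,0,2]
Step 8: delete jhs at [6, 15, 32, 40] -> counters=[0,2,0,0,1,2,0,1,0,1,3,0,1,0,1,0,1,0,1,1,0,1,0,0,1,0,0,0,0,0,1,1,1,1,1,0,0,1,0,0,1]
Step 9: insert jhs at [6, 15, 32, 40] -> counters=[0,2,0,0,1,2,1,1,0,1,3,0,1,0,1,1,1,0,1,1,0,1,0,0,1,0,0,0,0,0,1,1,2,1,1,0,0,1,0,0,2]
Step 10: insert jhs at [6, 15, 32, 40] -> counters=[0,2,0,0,1,2,2,1,0,1,3,0,1,0,1,2,1,0,1,1,0,1,0,0,1,0,0,0,0,0,1,1,3,1,1,0,0,1,0,0,3]
Step 11: delete aty at [1, 5, 21, 37] -> counters=[0,1,0,0,1,1,2,1,0,1,3,0,1,0,1,2,1,0,1,1,0,0,0,0,1,0,0,0,0,0,1,1,3,1,1,0,0,0,0,0,3]
Step 12: insert aty at [1, 5, 21, 37] -> counters=[0,2,0,0,1,2,2,1,0,1,3,0,1,0,1,2,1,0,1,1,0,1,0,0,1,0,0,0,0,0,1,1,3,1,1,0,0,1,0,0,3]
Step 13: insert ke at [7, 9, 12, 33] -> counters=[0,2,0,0,1,2,2,2,0,2,3,0,2,0,1,2,1,0,1,1,0,1,0,0,1,0,0,0,0,0,1,1,3,2,1,0,0,1,0,0,3]
Step 14: insert jhs at [6, 15, 32, 40] -> counters=[0,2,0,0,1,2,3,2,0,2,3,0,2,0,1,3,1,0,1,1,0,1,0,0,1,0,0,0,0,0,1,1,4,2,1,0,0,1,0,0,4]
Step 15: insert g at [1, 5, 10, 18] -> counters=[0,3,0,0,1,3,3,2,0,2,4,0,2,0,1,3,1,0,2,1,0,1,0,0,1,0,0,0,0,0,1,1,4,2,1,0,0,1,0,0,4]
Query aty: check counters[1]=3 counters[5]=3 counters[21]=1 counters[37]=1 -> maybe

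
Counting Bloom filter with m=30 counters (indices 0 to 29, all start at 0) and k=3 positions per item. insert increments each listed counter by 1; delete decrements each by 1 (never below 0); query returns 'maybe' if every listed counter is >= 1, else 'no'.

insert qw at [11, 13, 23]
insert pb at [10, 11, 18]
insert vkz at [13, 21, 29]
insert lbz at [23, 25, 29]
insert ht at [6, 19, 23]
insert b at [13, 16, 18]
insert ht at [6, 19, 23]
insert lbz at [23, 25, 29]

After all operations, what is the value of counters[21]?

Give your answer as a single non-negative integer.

Step 1: insert qw at [11, 13, 23] -> counters=[0,0,0,0,0,0,0,0,0,0,0,1,0,1,0,0,0,0,0,0,0,0,0,1,0,0,0,0,0,0]
Step 2: insert pb at [10, 11, 18] -> counters=[0,0,0,0,0,0,0,0,0,0,1,2,0,1,0,0,0,0,1,0,0,0,0,1,0,0,0,0,0,0]
Step 3: insert vkz at [13, 21, 29] -> counters=[0,0,0,0,0,0,0,0,0,0,1,2,0,2,0,0,0,0,1,0,0,1,0,1,0,0,0,0,0,1]
Step 4: insert lbz at [23, 25, 29] -> counters=[0,0,0,0,0,0,0,0,0,0,1,2,0,2,0,0,0,0,1,0,0,1,0,2,0,1,0,0,0,2]
Step 5: insert ht at [6, 19, 23] -> counters=[0,0,0,0,0,0,1,0,0,0,1,2,0,2,0,0,0,0,1,1,0,1,0,3,0,1,0,0,0,2]
Step 6: insert b at [13, 16, 18] -> counters=[0,0,0,0,0,0,1,0,0,0,1,2,0,3,0,0,1,0,2,1,0,1,0,3,0,1,0,0,0,2]
Step 7: insert ht at [6, 19, 23] -> counters=[0,0,0,0,0,0,2,0,0,0,1,2,0,3,0,0,1,0,2,2,0,1,0,4,0,1,0,0,0,2]
Step 8: insert lbz at [23, 25, 29] -> counters=[0,0,0,0,0,0,2,0,0,0,1,2,0,3,0,0,1,0,2,2,0,1,0,5,0,2,0,0,0,3]
Final counters=[0,0,0,0,0,0,2,0,0,0,1,2,0,3,0,0,1,0,2,2,0,1,0,5,0,2,0,0,0,3] -> counters[21]=1

Answer: 1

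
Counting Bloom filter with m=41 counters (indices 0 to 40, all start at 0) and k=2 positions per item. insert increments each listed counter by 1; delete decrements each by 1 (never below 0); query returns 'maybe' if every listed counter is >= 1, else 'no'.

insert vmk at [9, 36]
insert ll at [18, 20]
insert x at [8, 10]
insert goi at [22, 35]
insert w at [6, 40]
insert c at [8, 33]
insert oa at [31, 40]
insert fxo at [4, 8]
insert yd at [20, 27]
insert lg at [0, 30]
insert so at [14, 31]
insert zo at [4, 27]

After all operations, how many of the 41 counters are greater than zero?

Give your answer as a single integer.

Answer: 17

Derivation:
Step 1: insert vmk at [9, 36] -> counters=[0,0,0,0,0,0,0,0,0,1,0,0,0,0,0,0,0,0,0,0,0,0,0,0,0,0,0,0,0,0,0,0,0,0,0,0,1,0,0,0,0]
Step 2: insert ll at [18, 20] -> counters=[0,0,0,0,0,0,0,0,0,1,0,0,0,0,0,0,0,0,1,0,1,0,0,0,0,0,0,0,0,0,0,0,0,0,0,0,1,0,0,0,0]
Step 3: insert x at [8, 10] -> counters=[0,0,0,0,0,0,0,0,1,1,1,0,0,0,0,0,0,0,1,0,1,0,0,0,0,0,0,0,0,0,0,0,0,0,0,0,1,0,0,0,0]
Step 4: insert goi at [22, 35] -> counters=[0,0,0,0,0,0,0,0,1,1,1,0,0,0,0,0,0,0,1,0,1,0,1,0,0,0,0,0,0,0,0,0,0,0,0,1,1,0,0,0,0]
Step 5: insert w at [6, 40] -> counters=[0,0,0,0,0,0,1,0,1,1,1,0,0,0,0,0,0,0,1,0,1,0,1,0,0,0,0,0,0,0,0,0,0,0,0,1,1,0,0,0,1]
Step 6: insert c at [8, 33] -> counters=[0,0,0,0,0,0,1,0,2,1,1,0,0,0,0,0,0,0,1,0,1,0,1,0,0,0,0,0,0,0,0,0,0,1,0,1,1,0,0,0,1]
Step 7: insert oa at [31, 40] -> counters=[0,0,0,0,0,0,1,0,2,1,1,0,0,0,0,0,0,0,1,0,1,0,1,0,0,0,0,0,0,0,0,1,0,1,0,1,1,0,0,0,2]
Step 8: insert fxo at [4, 8] -> counters=[0,0,0,0,1,0,1,0,3,1,1,0,0,0,0,0,0,0,1,0,1,0,1,0,0,0,0,0,0,0,0,1,0,1,0,1,1,0,0,0,2]
Step 9: insert yd at [20, 27] -> counters=[0,0,0,0,1,0,1,0,3,1,1,0,0,0,0,0,0,0,1,0,2,0,1,0,0,0,0,1,0,0,0,1,0,1,0,1,1,0,0,0,2]
Step 10: insert lg at [0, 30] -> counters=[1,0,0,0,1,0,1,0,3,1,1,0,0,0,0,0,0,0,1,0,2,0,1,0,0,0,0,1,0,0,1,1,0,1,0,1,1,0,0,0,2]
Step 11: insert so at [14, 31] -> counters=[1,0,0,0,1,0,1,0,3,1,1,0,0,0,1,0,0,0,1,0,2,0,1,0,0,0,0,1,0,0,1,2,0,1,0,1,1,0,0,0,2]
Step 12: insert zo at [4, 27] -> counters=[1,0,0,0,2,0,1,0,3,1,1,0,0,0,1,0,0,0,1,0,2,0,1,0,0,0,0,2,0,0,1,2,0,1,0,1,1,0,0,0,2]
Final counters=[1,0,0,0,2,0,1,0,3,1,1,0,0,0,1,0,0,0,1,0,2,0,1,0,0,0,0,2,0,0,1,2,0,1,0,1,1,0,0,0,2] -> 17 nonzero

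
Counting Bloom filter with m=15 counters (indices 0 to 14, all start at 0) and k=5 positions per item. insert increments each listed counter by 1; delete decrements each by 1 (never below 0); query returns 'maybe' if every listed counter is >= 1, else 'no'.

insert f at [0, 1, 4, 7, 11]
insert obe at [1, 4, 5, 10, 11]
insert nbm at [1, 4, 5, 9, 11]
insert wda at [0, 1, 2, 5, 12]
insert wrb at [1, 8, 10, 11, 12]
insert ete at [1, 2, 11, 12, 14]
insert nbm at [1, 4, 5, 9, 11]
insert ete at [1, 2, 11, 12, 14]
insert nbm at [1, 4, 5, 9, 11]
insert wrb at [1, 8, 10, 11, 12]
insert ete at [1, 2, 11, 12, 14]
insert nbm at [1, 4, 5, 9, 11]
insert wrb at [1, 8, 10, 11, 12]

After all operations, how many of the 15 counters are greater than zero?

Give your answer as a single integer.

Step 1: insert f at [0, 1, 4, 7, 11] -> counters=[1,1,0,0,1,0,0,1,0,0,0,1,0,0,0]
Step 2: insert obe at [1, 4, 5, 10, 11] -> counters=[1,2,0,0,2,1,0,1,0,0,1,2,0,0,0]
Step 3: insert nbm at [1, 4, 5, 9, 11] -> counters=[1,3,0,0,3,2,0,1,0,1,1,3,0,0,0]
Step 4: insert wda at [0, 1, 2, 5, 12] -> counters=[2,4,1,0,3,3,0,1,0,1,1,3,1,0,0]
Step 5: insert wrb at [1, 8, 10, 11, 12] -> counters=[2,5,1,0,3,3,0,1,1,1,2,4,2,0,0]
Step 6: insert ete at [1, 2, 11, 12, 14] -> counters=[2,6,2,0,3,3,0,1,1,1,2,5,3,0,1]
Step 7: insert nbm at [1, 4, 5, 9, 11] -> counters=[2,7,2,0,4,4,0,1,1,2,2,6,3,0,1]
Step 8: insert ete at [1, 2, 11, 12, 14] -> counters=[2,8,3,0,4,4,0,1,1,2,2,7,4,0,2]
Step 9: insert nbm at [1, 4, 5, 9, 11] -> counters=[2,9,3,0,5,5,0,1,1,3,2,8,4,0,2]
Step 10: insert wrb at [1, 8, 10, 11, 12] -> counters=[2,10,3,0,5,5,0,1,2,3,3,9,5,0,2]
Step 11: insert ete at [1, 2, 11, 12, 14] -> counters=[2,11,4,0,5,5,0,1,2,3,3,10,6,0,3]
Step 12: insert nbm at [1, 4, 5, 9, 11] -> counters=[2,12,4,0,6,6,0,1,2,4,3,11,6,0,3]
Step 13: insert wrb at [1, 8, 10, 11, 12] -> counters=[2,13,4,0,6,6,0,1,3,4,4,12,7,0,3]
Final counters=[2,13,4,0,6,6,0,1,3,4,4,12,7,0,3] -> 12 nonzero

Answer: 12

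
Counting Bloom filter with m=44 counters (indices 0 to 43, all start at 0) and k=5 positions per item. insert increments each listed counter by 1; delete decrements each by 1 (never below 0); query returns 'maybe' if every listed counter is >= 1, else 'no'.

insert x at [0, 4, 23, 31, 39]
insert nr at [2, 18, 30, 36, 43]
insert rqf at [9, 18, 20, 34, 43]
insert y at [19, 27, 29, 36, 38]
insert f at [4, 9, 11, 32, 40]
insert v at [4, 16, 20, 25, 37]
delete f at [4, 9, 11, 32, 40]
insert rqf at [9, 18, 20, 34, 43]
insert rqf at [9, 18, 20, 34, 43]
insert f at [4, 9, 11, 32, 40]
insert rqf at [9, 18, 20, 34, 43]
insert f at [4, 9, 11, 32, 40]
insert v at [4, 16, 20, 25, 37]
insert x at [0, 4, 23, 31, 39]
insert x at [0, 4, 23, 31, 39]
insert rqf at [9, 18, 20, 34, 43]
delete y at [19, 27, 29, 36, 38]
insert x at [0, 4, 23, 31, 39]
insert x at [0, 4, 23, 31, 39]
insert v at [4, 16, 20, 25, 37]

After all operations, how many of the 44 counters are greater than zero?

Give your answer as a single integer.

Answer: 19

Derivation:
Step 1: insert x at [0, 4, 23, 31, 39] -> counters=[1,0,0,0,1,0,0,0,0,0,0,0,0,0,0,0,0,0,0,0,0,0,0,1,0,0,0,0,0,0,0,1,0,0,0,0,0,0,0,1,0,0,0,0]
Step 2: insert nr at [2, 18, 30, 36, 43] -> counters=[1,0,1,0,1,0,0,0,0,0,0,0,0,0,0,0,0,0,1,0,0,0,0,1,0,0,0,0,0,0,1,1,0,0,0,0,1,0,0,1,0,0,0,1]
Step 3: insert rqf at [9, 18, 20, 34, 43] -> counters=[1,0,1,0,1,0,0,0,0,1,0,0,0,0,0,0,0,0,2,0,1,0,0,1,0,0,0,0,0,0,1,1,0,0,1,0,1,0,0,1,0,0,0,2]
Step 4: insert y at [19, 27, 29, 36, 38] -> counters=[1,0,1,0,1,0,0,0,0,1,0,0,0,0,0,0,0,0,2,1,1,0,0,1,0,0,0,1,0,1,1,1,0,0,1,0,2,0,1,1,0,0,0,2]
Step 5: insert f at [4, 9, 11, 32, 40] -> counters=[1,0,1,0,2,0,0,0,0,2,0,1,0,0,0,0,0,0,2,1,1,0,0,1,0,0,0,1,0,1,1,1,1,0,1,0,2,0,1,1,1,0,0,2]
Step 6: insert v at [4, 16, 20, 25, 37] -> counters=[1,0,1,0,3,0,0,0,0,2,0,1,0,0,0,0,1,0,2,1,2,0,0,1,0,1,0,1,0,1,1,1,1,0,1,0,2,1,1,1,1,0,0,2]
Step 7: delete f at [4, 9, 11, 32, 40] -> counters=[1,0,1,0,2,0,0,0,0,1,0,0,0,0,0,0,1,0,2,1,2,0,0,1,0,1,0,1,0,1,1,1,0,0,1,0,2,1,1,1,0,0,0,2]
Step 8: insert rqf at [9, 18, 20, 34, 43] -> counters=[1,0,1,0,2,0,0,0,0,2,0,0,0,0,0,0,1,0,3,1,3,0,0,1,0,1,0,1,0,1,1,1,0,0,2,0,2,1,1,1,0,0,0,3]
Step 9: insert rqf at [9, 18, 20, 34, 43] -> counters=[1,0,1,0,2,0,0,0,0,3,0,0,0,0,0,0,1,0,4,1,4,0,0,1,0,1,0,1,0,1,1,1,0,0,3,0,2,1,1,1,0,0,0,4]
Step 10: insert f at [4, 9, 11, 32, 40] -> counters=[1,0,1,0,3,0,0,0,0,4,0,1,0,0,0,0,1,0,4,1,4,0,0,1,0,1,0,1,0,1,1,1,1,0,3,0,2,1,1,1,1,0,0,4]
Step 11: insert rqf at [9, 18, 20, 34, 43] -> counters=[1,0,1,0,3,0,0,0,0,5,0,1,0,0,0,0,1,0,5,1,5,0,0,1,0,1,0,1,0,1,1,1,1,0,4,0,2,1,1,1,1,0,0,5]
Step 12: insert f at [4, 9, 11, 32, 40] -> counters=[1,0,1,0,4,0,0,0,0,6,0,2,0,0,0,0,1,0,5,1,5,0,0,1,0,1,0,1,0,1,1,1,2,0,4,0,2,1,1,1,2,0,0,5]
Step 13: insert v at [4, 16, 20, 25, 37] -> counters=[1,0,1,0,5,0,0,0,0,6,0,2,0,0,0,0,2,0,5,1,6,0,0,1,0,2,0,1,0,1,1,1,2,0,4,0,2,2,1,1,2,0,0,5]
Step 14: insert x at [0, 4, 23, 31, 39] -> counters=[2,0,1,0,6,0,0,0,0,6,0,2,0,0,0,0,2,0,5,1,6,0,0,2,0,2,0,1,0,1,1,2,2,0,4,0,2,2,1,2,2,0,0,5]
Step 15: insert x at [0, 4, 23, 31, 39] -> counters=[3,0,1,0,7,0,0,0,0,6,0,2,0,0,0,0,2,0,5,1,6,0,0,3,0,2,0,1,0,1,1,3,2,0,4,0,2,2,1,3,2,0,0,5]
Step 16: insert rqf at [9, 18, 20, 34, 43] -> counters=[3,0,1,0,7,0,0,0,0,7,0,2,0,0,0,0,2,0,6,1,7,0,0,3,0,2,0,1,0,1,1,3,2,0,5,0,2,2,1,3,2,0,0,6]
Step 17: delete y at [19, 27, 29, 36, 38] -> counters=[3,0,1,0,7,0,0,0,0,7,0,2,0,0,0,0,2,0,6,0,7,0,0,3,0,2,0,0,0,0,1,3,2,0,5,0,1,2,0,3,2,0,0,6]
Step 18: insert x at [0, 4, 23, 31, 39] -> counters=[4,0,1,0,8,0,0,0,0,7,0,2,0,0,0,0,2,0,6,0,7,0,0,4,0,2,0,0,0,0,1,4,2,0,5,0,1,2,0,4,2,0,0,6]
Step 19: insert x at [0, 4, 23, 31, 39] -> counters=[5,0,1,0,9,0,0,0,0,7,0,2,0,0,0,0,2,0,6,0,7,0,0,5,0,2,0,0,0,0,1,5,2,0,5,0,1,2,0,5,2,0,0,6]
Step 20: insert v at [4, 16, 20, 25, 37] -> counters=[5,0,1,0,10,0,0,0,0,7,0,2,0,0,0,0,3,0,6,0,8,0,0,5,0,3,0,0,0,0,1,5,2,0,5,0,1,3,0,5,2,0,0,6]
Final counters=[5,0,1,0,10,0,0,0,0,7,0,2,0,0,0,0,3,0,6,0,8,0,0,5,0,3,0,0,0,0,1,5,2,0,5,0,1,3,0,5,2,0,0,6] -> 19 nonzero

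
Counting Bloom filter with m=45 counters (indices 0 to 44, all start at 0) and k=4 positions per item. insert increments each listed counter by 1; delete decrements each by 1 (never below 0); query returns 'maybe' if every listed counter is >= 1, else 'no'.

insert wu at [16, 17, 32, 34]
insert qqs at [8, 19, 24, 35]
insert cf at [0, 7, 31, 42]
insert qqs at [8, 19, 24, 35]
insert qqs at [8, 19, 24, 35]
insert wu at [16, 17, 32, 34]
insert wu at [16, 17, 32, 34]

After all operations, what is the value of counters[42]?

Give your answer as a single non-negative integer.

Step 1: insert wu at [16, 17, 32, 34] -> counters=[0,0,0,0,0,0,0,0,0,0,0,0,0,0,0,0,1,1,0,0,0,0,0,0,0,0,0,0,0,0,0,0,1,0,1,0,0,0,0,0,0,0,0,0,0]
Step 2: insert qqs at [8, 19, 24, 35] -> counters=[0,0,0,0,0,0,0,0,1,0,0,0,0,0,0,0,1,1,0,1,0,0,0,0,1,0,0,0,0,0,0,0,1,0,1,1,0,0,0,0,0,0,0,0,0]
Step 3: insert cf at [0, 7, 31, 42] -> counters=[1,0,0,0,0,0,0,1,1,0,0,0,0,0,0,0,1,1,0,1,0,0,0,0,1,0,0,0,0,0,0,1,1,0,1,1,0,0,0,0,0,0,1,0,0]
Step 4: insert qqs at [8, 19, 24, 35] -> counters=[1,0,0,0,0,0,0,1,2,0,0,0,0,0,0,0,1,1,0,2,0,0,0,0,2,0,0,0,0,0,0,1,1,0,1,2,0,0,0,0,0,0,1,0,0]
Step 5: insert qqs at [8, 19, 24, 35] -> counters=[1,0,0,0,0,0,0,1,3,0,0,0,0,0,0,0,1,1,0,3,0,0,0,0,3,0,0,0,0,0,0,1,1,0,1,3,0,0,0,0,0,0,1,0,0]
Step 6: insert wu at [16, 17, 32, 34] -> counters=[1,0,0,0,0,0,0,1,3,0,0,0,0,0,0,0,2,2,0,3,0,0,0,0,3,0,0,0,0,0,0,1,2,0,2,3,0,0,0,0,0,0,1,0,0]
Step 7: insert wu at [16, 17, 32, 34] -> counters=[1,0,0,0,0,0,0,1,3,0,0,0,0,0,0,0,3,3,0,3,0,0,0,0,3,0,0,0,0,0,0,1,3,0,3,3,0,0,0,0,0,0,1,0,0]
Final counters=[1,0,0,0,0,0,0,1,3,0,0,0,0,0,0,0,3,3,0,3,0,0,0,0,3,0,0,0,0,0,0,1,3,0,3,3,0,0,0,0,0,0,1,0,0] -> counters[42]=1

Answer: 1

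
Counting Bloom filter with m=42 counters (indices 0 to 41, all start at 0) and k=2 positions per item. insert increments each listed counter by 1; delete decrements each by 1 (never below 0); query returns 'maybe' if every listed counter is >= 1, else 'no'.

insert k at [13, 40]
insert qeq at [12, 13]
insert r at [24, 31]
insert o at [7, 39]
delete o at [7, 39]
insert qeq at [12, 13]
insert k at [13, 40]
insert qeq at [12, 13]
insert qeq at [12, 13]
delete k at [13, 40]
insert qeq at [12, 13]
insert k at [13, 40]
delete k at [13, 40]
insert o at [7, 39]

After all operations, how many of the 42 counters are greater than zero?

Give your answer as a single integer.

Step 1: insert k at [13, 40] -> counters=[0,0,0,0,0,0,0,0,0,0,0,0,0,1,0,0,0,0,0,0,0,0,0,0,0,0,0,0,0,0,0,0,0,0,0,0,0,0,0,0,1,0]
Step 2: insert qeq at [12, 13] -> counters=[0,0,0,0,0,0,0,0,0,0,0,0,1,2,0,0,0,0,0,0,0,0,0,0,0,0,0,0,0,0,0,0,0,0,0,0,0,0,0,0,1,0]
Step 3: insert r at [24, 31] -> counters=[0,0,0,0,0,0,0,0,0,0,0,0,1,2,0,0,0,0,0,0,0,0,0,0,1,0,0,0,0,0,0,1,0,0,0,0,0,0,0,0,1,0]
Step 4: insert o at [7, 39] -> counters=[0,0,0,0,0,0,0,1,0,0,0,0,1,2,0,0,0,0,0,0,0,0,0,0,1,0,0,0,0,0,0,1,0,0,0,0,0,0,0,1,1,0]
Step 5: delete o at [7, 39] -> counters=[0,0,0,0,0,0,0,0,0,0,0,0,1,2,0,0,0,0,0,0,0,0,0,0,1,0,0,0,0,0,0,1,0,0,0,0,0,0,0,0,1,0]
Step 6: insert qeq at [12, 13] -> counters=[0,0,0,0,0,0,0,0,0,0,0,0,2,3,0,0,0,0,0,0,0,0,0,0,1,0,0,0,0,0,0,1,0,0,0,0,0,0,0,0,1,0]
Step 7: insert k at [13, 40] -> counters=[0,0,0,0,0,0,0,0,0,0,0,0,2,4,0,0,0,0,0,0,0,0,0,0,1,0,0,0,0,0,0,1,0,0,0,0,0,0,0,0,2,0]
Step 8: insert qeq at [12, 13] -> counters=[0,0,0,0,0,0,0,0,0,0,0,0,3,5,0,0,0,0,0,0,0,0,0,0,1,0,0,0,0,0,0,1,0,0,0,0,0,0,0,0,2,0]
Step 9: insert qeq at [12, 13] -> counters=[0,0,0,0,0,0,0,0,0,0,0,0,4,6,0,0,0,0,0,0,0,0,0,0,1,0,0,0,0,0,0,1,0,0,0,0,0,0,0,0,2,0]
Step 10: delete k at [13, 40] -> counters=[0,0,0,0,0,0,0,0,0,0,0,0,4,5,0,0,0,0,0,0,0,0,0,0,1,0,0,0,0,0,0,1,0,0,0,0,0,0,0,0,1,0]
Step 11: insert qeq at [12, 13] -> counters=[0,0,0,0,0,0,0,0,0,0,0,0,5,6,0,0,0,0,0,0,0,0,0,0,1,0,0,0,0,0,0,1,0,0,0,0,0,0,0,0,1,0]
Step 12: insert k at [13, 40] -> counters=[0,0,0,0,0,0,0,0,0,0,0,0,5,7,0,0,0,0,0,0,0,0,0,0,1,0,0,0,0,0,0,1,0,0,0,0,0,0,0,0,2,0]
Step 13: delete k at [13, 40] -> counters=[0,0,0,0,0,0,0,0,0,0,0,0,5,6,0,0,0,0,0,0,0,0,0,0,1,0,0,0,0,0,0,1,0,0,0,0,0,0,0,0,1,0]
Step 14: insert o at [7, 39] -> counters=[0,0,0,0,0,0,0,1,0,0,0,0,5,6,0,0,0,0,0,0,0,0,0,0,1,0,0,0,0,0,0,1,0,0,0,0,0,0,0,1,1,0]
Final counters=[0,0,0,0,0,0,0,1,0,0,0,0,5,6,0,0,0,0,0,0,0,0,0,0,1,0,0,0,0,0,0,1,0,0,0,0,0,0,0,1,1,0] -> 7 nonzero

Answer: 7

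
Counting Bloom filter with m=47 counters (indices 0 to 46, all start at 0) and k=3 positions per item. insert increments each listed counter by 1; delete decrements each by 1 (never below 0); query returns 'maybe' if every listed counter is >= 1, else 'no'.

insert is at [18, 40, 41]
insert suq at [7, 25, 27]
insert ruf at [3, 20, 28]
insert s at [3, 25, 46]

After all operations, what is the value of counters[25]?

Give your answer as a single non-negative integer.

Answer: 2

Derivation:
Step 1: insert is at [18, 40, 41] -> counters=[0,0,0,0,0,0,0,0,0,0,0,0,0,0,0,0,0,0,1,0,0,0,0,0,0,0,0,0,0,0,0,0,0,0,0,0,0,0,0,0,1,1,0,0,0,0,0]
Step 2: insert suq at [7, 25, 27] -> counters=[0,0,0,0,0,0,0,1,0,0,0,0,0,0,0,0,0,0,1,0,0,0,0,0,0,1,0,1,0,0,0,0,0,0,0,0,0,0,0,0,1,1,0,0,0,0,0]
Step 3: insert ruf at [3, 20, 28] -> counters=[0,0,0,1,0,0,0,1,0,0,0,0,0,0,0,0,0,0,1,0,1,0,0,0,0,1,0,1,1,0,0,0,0,0,0,0,0,0,0,0,1,1,0,0,0,0,0]
Step 4: insert s at [3, 25, 46] -> counters=[0,0,0,2,0,0,0,1,0,0,0,0,0,0,0,0,0,0,1,0,1,0,0,0,0,2,0,1,1,0,0,0,0,0,0,0,0,0,0,0,1,1,0,0,0,0,1]
Final counters=[0,0,0,2,0,0,0,1,0,0,0,0,0,0,0,0,0,0,1,0,1,0,0,0,0,2,0,1,1,0,0,0,0,0,0,0,0,0,0,0,1,1,0,0,0,0,1] -> counters[25]=2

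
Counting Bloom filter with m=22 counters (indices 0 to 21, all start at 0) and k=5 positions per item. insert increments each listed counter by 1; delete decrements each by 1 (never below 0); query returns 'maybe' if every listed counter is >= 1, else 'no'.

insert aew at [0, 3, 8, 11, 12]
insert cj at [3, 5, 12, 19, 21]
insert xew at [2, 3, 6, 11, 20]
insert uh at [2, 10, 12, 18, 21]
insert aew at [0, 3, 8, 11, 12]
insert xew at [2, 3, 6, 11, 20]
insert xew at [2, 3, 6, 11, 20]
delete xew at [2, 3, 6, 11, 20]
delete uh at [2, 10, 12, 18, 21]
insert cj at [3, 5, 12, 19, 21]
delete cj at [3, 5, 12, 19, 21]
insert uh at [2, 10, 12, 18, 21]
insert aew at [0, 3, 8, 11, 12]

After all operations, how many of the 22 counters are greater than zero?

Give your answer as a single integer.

Answer: 13

Derivation:
Step 1: insert aew at [0, 3, 8, 11, 12] -> counters=[1,0,0,1,0,0,0,0,1,0,0,1,1,0,0,0,0,0,0,0,0,0]
Step 2: insert cj at [3, 5, 12, 19, 21] -> counters=[1,0,0,2,0,1,0,0,1,0,0,1,2,0,0,0,0,0,0,1,0,1]
Step 3: insert xew at [2, 3, 6, 11, 20] -> counters=[1,0,1,3,0,1,1,0,1,0,0,2,2,0,0,0,0,0,0,1,1,1]
Step 4: insert uh at [2, 10, 12, 18, 21] -> counters=[1,0,2,3,0,1,1,0,1,0,1,2,3,0,0,0,0,0,1,1,1,2]
Step 5: insert aew at [0, 3, 8, 11, 12] -> counters=[2,0,2,4,0,1,1,0,2,0,1,3,4,0,0,0,0,0,1,1,1,2]
Step 6: insert xew at [2, 3, 6, 11, 20] -> counters=[2,0,3,5,0,1,2,0,2,0,1,4,4,0,0,0,0,0,1,1,2,2]
Step 7: insert xew at [2, 3, 6, 11, 20] -> counters=[2,0,4,6,0,1,3,0,2,0,1,5,4,0,0,0,0,0,1,1,3,2]
Step 8: delete xew at [2, 3, 6, 11, 20] -> counters=[2,0,3,5,0,1,2,0,2,0,1,4,4,0,0,0,0,0,1,1,2,2]
Step 9: delete uh at [2, 10, 12, 18, 21] -> counters=[2,0,2,5,0,1,2,0,2,0,0,4,3,0,0,0,0,0,0,1,2,1]
Step 10: insert cj at [3, 5, 12, 19, 21] -> counters=[2,0,2,6,0,2,2,0,2,0,0,4,4,0,0,0,0,0,0,2,2,2]
Step 11: delete cj at [3, 5, 12, 19, 21] -> counters=[2,0,2,5,0,1,2,0,2,0,0,4,3,0,0,0,0,0,0,1,2,1]
Step 12: insert uh at [2, 10, 12, 18, 21] -> counters=[2,0,3,5,0,1,2,0,2,0,1,4,4,0,0,0,0,0,1,1,2,2]
Step 13: insert aew at [0, 3, 8, 11, 12] -> counters=[3,0,3,6,0,1,2,0,3,0,1,5,5,0,0,0,0,0,1,1,2,2]
Final counters=[3,0,3,6,0,1,2,0,3,0,1,5,5,0,0,0,0,0,1,1,2,2] -> 13 nonzero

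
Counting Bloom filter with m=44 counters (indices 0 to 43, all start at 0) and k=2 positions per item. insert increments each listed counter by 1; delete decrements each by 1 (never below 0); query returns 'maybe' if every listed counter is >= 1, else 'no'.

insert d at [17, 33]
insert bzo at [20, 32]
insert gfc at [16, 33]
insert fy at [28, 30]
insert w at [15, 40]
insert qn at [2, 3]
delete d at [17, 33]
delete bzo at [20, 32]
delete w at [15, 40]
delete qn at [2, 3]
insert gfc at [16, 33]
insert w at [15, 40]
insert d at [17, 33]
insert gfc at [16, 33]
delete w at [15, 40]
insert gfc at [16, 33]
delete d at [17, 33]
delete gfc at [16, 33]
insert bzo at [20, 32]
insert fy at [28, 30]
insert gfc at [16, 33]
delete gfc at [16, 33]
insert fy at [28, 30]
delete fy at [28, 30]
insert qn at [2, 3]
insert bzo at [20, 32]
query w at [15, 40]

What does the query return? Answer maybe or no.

Answer: no

Derivation:
Step 1: insert d at [17, 33] -> counters=[0,0,0,0,0,0,0,0,0,0,0,0,0,0,0,0,0,1,0,0,0,0,0,0,0,0,0,0,0,0,0,0,0,1,0,0,0,0,0,0,0,0,0,0]
Step 2: insert bzo at [20, 32] -> counters=[0,0,0,0,0,0,0,0,0,0,0,0,0,0,0,0,0,1,0,0,1,0,0,0,0,0,0,0,0,0,0,0,1,1,0,0,0,0,0,0,0,0,0,0]
Step 3: insert gfc at [16, 33] -> counters=[0,0,0,0,0,0,0,0,0,0,0,0,0,0,0,0,1,1,0,0,1,0,0,0,0,0,0,0,0,0,0,0,1,2,0,0,0,0,0,0,0,0,0,0]
Step 4: insert fy at [28, 30] -> counters=[0,0,0,0,0,0,0,0,0,0,0,0,0,0,0,0,1,1,0,0,1,0,0,0,0,0,0,0,1,0,1,0,1,2,0,0,0,0,0,0,0,0,0,0]
Step 5: insert w at [15, 40] -> counters=[0,0,0,0,0,0,0,0,0,0,0,0,0,0,0,1,1,1,0,0,1,0,0,0,0,0,0,0,1,0,1,0,1,2,0,0,0,0,0,0,1,0,0,0]
Step 6: insert qn at [2, 3] -> counters=[0,0,1,1,0,0,0,0,0,0,0,0,0,0,0,1,1,1,0,0,1,0,0,0,0,0,0,0,1,0,1,0,1,2,0,0,0,0,0,0,1,0,0,0]
Step 7: delete d at [17, 33] -> counters=[0,0,1,1,0,0,0,0,0,0,0,0,0,0,0,1,1,0,0,0,1,0,0,0,0,0,0,0,1,0,1,0,1,1,0,0,0,0,0,0,1,0,0,0]
Step 8: delete bzo at [20, 32] -> counters=[0,0,1,1,0,0,0,0,0,0,0,0,0,0,0,1,1,0,0,0,0,0,0,0,0,0,0,0,1,0,1,0,0,1,0,0,0,0,0,0,1,0,0,0]
Step 9: delete w at [15, 40] -> counters=[0,0,1,1,0,0,0,0,0,0,0,0,0,0,0,0,1,0,0,0,0,0,0,0,0,0,0,0,1,0,1,0,0,1,0,0,0,0,0,0,0,0,0,0]
Step 10: delete qn at [2, 3] -> counters=[0,0,0,0,0,0,0,0,0,0,0,0,0,0,0,0,1,0,0,0,0,0,0,0,0,0,0,0,1,0,1,0,0,1,0,0,0,0,0,0,0,0,0,0]
Step 11: insert gfc at [16, 33] -> counters=[0,0,0,0,0,0,0,0,0,0,0,0,0,0,0,0,2,0,0,0,0,0,0,0,0,0,0,0,1,0,1,0,0,2,0,0,0,0,0,0,0,0,0,0]
Step 12: insert w at [15, 40] -> counters=[0,0,0,0,0,0,0,0,0,0,0,0,0,0,0,1,2,0,0,0,0,0,0,0,0,0,0,0,1,0,1,0,0,2,0,0,0,0,0,0,1,0,0,0]
Step 13: insert d at [17, 33] -> counters=[0,0,0,0,0,0,0,0,0,0,0,0,0,0,0,1,2,1,0,0,0,0,0,0,0,0,0,0,1,0,1,0,0,3,0,0,0,0,0,0,1,0,0,0]
Step 14: insert gfc at [16, 33] -> counters=[0,0,0,0,0,0,0,0,0,0,0,0,0,0,0,1,3,1,0,0,0,0,0,0,0,0,0,0,1,0,1,0,0,4,0,0,0,0,0,0,1,0,0,0]
Step 15: delete w at [15, 40] -> counters=[0,0,0,0,0,0,0,0,0,0,0,0,0,0,0,0,3,1,0,0,0,0,0,0,0,0,0,0,1,0,1,0,0,4,0,0,0,0,0,0,0,0,0,0]
Step 16: insert gfc at [16, 33] -> counters=[0,0,0,0,0,0,0,0,0,0,0,0,0,0,0,0,4,1,0,0,0,0,0,0,0,0,0,0,1,0,1,0,0,5,0,0,0,0,0,0,0,0,0,0]
Step 17: delete d at [17, 33] -> counters=[0,0,0,0,0,0,0,0,0,0,0,0,0,0,0,0,4,0,0,0,0,0,0,0,0,0,0,0,1,0,1,0,0,4,0,0,0,0,0,0,0,0,0,0]
Step 18: delete gfc at [16, 33] -> counters=[0,0,0,0,0,0,0,0,0,0,0,0,0,0,0,0,3,0,0,0,0,0,0,0,0,0,0,0,1,0,1,0,0,3,0,0,0,0,0,0,0,0,0,0]
Step 19: insert bzo at [20, 32] -> counters=[0,0,0,0,0,0,0,0,0,0,0,0,0,0,0,0,3,0,0,0,1,0,0,0,0,0,0,0,1,0,1,0,1,3,0,0,0,0,0,0,0,0,0,0]
Step 20: insert fy at [28, 30] -> counters=[0,0,0,0,0,0,0,0,0,0,0,0,0,0,0,0,3,0,0,0,1,0,0,0,0,0,0,0,2,0,2,0,1,3,0,0,0,0,0,0,0,0,0,0]
Step 21: insert gfc at [16, 33] -> counters=[0,0,0,0,0,0,0,0,0,0,0,0,0,0,0,0,4,0,0,0,1,0,0,0,0,0,0,0,2,0,2,0,1,4,0,0,0,0,0,0,0,0,0,0]
Step 22: delete gfc at [16, 33] -> counters=[0,0,0,0,0,0,0,0,0,0,0,0,0,0,0,0,3,0,0,0,1,0,0,0,0,0,0,0,2,0,2,0,1,3,0,0,0,0,0,0,0,0,0,0]
Step 23: insert fy at [28, 30] -> counters=[0,0,0,0,0,0,0,0,0,0,0,0,0,0,0,0,3,0,0,0,1,0,0,0,0,0,0,0,3,0,3,0,1,3,0,0,0,0,0,0,0,0,0,0]
Step 24: delete fy at [28, 30] -> counters=[0,0,0,0,0,0,0,0,0,0,0,0,0,0,0,0,3,0,0,0,1,0,0,0,0,0,0,0,2,0,2,0,1,3,0,0,0,0,0,0,0,0,0,0]
Step 25: insert qn at [2, 3] -> counters=[0,0,1,1,0,0,0,0,0,0,0,0,0,0,0,0,3,0,0,0,1,0,0,0,0,0,0,0,2,0,2,0,1,3,0,0,0,0,0,0,0,0,0,0]
Step 26: insert bzo at [20, 32] -> counters=[0,0,1,1,0,0,0,0,0,0,0,0,0,0,0,0,3,0,0,0,2,0,0,0,0,0,0,0,2,0,2,0,2,3,0,0,0,0,0,0,0,0,0,0]
Query w: check counters[15]=0 counters[40]=0 -> no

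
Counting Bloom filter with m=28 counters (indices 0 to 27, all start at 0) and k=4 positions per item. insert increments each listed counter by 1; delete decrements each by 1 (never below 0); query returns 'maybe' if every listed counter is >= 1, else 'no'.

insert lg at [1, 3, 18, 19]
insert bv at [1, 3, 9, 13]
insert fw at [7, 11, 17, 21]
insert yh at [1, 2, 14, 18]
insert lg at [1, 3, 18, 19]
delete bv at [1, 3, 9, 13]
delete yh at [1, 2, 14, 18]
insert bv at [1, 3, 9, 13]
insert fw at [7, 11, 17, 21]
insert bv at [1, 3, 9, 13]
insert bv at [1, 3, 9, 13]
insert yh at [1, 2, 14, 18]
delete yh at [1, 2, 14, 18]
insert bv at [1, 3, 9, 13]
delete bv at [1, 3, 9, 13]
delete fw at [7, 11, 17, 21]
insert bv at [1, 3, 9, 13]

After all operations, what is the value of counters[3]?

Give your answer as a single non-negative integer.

Step 1: insert lg at [1, 3, 18, 19] -> counters=[0,1,0,1,0,0,0,0,0,0,0,0,0,0,0,0,0,0,1,1,0,0,0,0,0,0,0,0]
Step 2: insert bv at [1, 3, 9, 13] -> counters=[0,2,0,2,0,0,0,0,0,1,0,0,0,1,0,0,0,0,1,1,0,0,0,0,0,0,0,0]
Step 3: insert fw at [7, 11, 17, 21] -> counters=[0,2,0,2,0,0,0,1,0,1,0,1,0,1,0,0,0,1,1,1,0,1,0,0,0,0,0,0]
Step 4: insert yh at [1, 2, 14, 18] -> counters=[0,3,1,2,0,0,0,1,0,1,0,1,0,1,1,0,0,1,2,1,0,1,0,0,0,0,0,0]
Step 5: insert lg at [1, 3, 18, 19] -> counters=[0,4,1,3,0,0,0,1,0,1,0,1,0,1,1,0,0,1,3,2,0,1,0,0,0,0,0,0]
Step 6: delete bv at [1, 3, 9, 13] -> counters=[0,3,1,2,0,0,0,1,0,0,0,1,0,0,1,0,0,1,3,2,0,1,0,0,0,0,0,0]
Step 7: delete yh at [1, 2, 14, 18] -> counters=[0,2,0,2,0,0,0,1,0,0,0,1,0,0,0,0,0,1,2,2,0,1,0,0,0,0,0,0]
Step 8: insert bv at [1, 3, 9, 13] -> counters=[0,3,0,3,0,0,0,1,0,1,0,1,0,1,0,0,0,1,2,2,0,1,0,0,0,0,0,0]
Step 9: insert fw at [7, 11, 17, 21] -> counters=[0,3,0,3,0,0,0,2,0,1,0,2,0,1,0,0,0,2,2,2,0,2,0,0,0,0,0,0]
Step 10: insert bv at [1, 3, 9, 13] -> counters=[0,4,0,4,0,0,0,2,0,2,0,2,0,2,0,0,0,2,2,2,0,2,0,0,0,0,0,0]
Step 11: insert bv at [1, 3, 9, 13] -> counters=[0,5,0,5,0,0,0,2,0,3,0,2,0,3,0,0,0,2,2,2,0,2,0,0,0,0,0,0]
Step 12: insert yh at [1, 2, 14, 18] -> counters=[0,6,1,5,0,0,0,2,0,3,0,2,0,3,1,0,0,2,3,2,0,2,0,0,0,0,0,0]
Step 13: delete yh at [1, 2, 14, 18] -> counters=[0,5,0,5,0,0,0,2,0,3,0,2,0,3,0,0,0,2,2,2,0,2,0,0,0,0,0,0]
Step 14: insert bv at [1, 3, 9, 13] -> counters=[0,6,0,6,0,0,0,2,0,4,0,2,0,4,0,0,0,2,2,2,0,2,0,0,0,0,0,0]
Step 15: delete bv at [1, 3, 9, 13] -> counters=[0,5,0,5,0,0,0,2,0,3,0,2,0,3,0,0,0,2,2,2,0,2,0,0,0,0,0,0]
Step 16: delete fw at [7, 11, 17, 21] -> counters=[0,5,0,5,0,0,0,1,0,3,0,1,0,3,0,0,0,1,2,2,0,1,0,0,0,0,0,0]
Step 17: insert bv at [1, 3, 9, 13] -> counters=[0,6,0,6,0,0,0,1,0,4,0,1,0,4,0,0,0,1,2,2,0,1,0,0,0,0,0,0]
Final counters=[0,6,0,6,0,0,0,1,0,4,0,1,0,4,0,0,0,1,2,2,0,1,0,0,0,0,0,0] -> counters[3]=6

Answer: 6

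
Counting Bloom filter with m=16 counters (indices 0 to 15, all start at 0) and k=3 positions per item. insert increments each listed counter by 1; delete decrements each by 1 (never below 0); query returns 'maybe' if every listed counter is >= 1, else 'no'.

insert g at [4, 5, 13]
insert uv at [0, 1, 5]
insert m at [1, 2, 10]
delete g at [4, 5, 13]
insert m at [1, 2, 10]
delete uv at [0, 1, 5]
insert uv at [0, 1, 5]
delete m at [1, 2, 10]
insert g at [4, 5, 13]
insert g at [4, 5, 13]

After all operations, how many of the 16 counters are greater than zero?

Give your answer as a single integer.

Answer: 7

Derivation:
Step 1: insert g at [4, 5, 13] -> counters=[0,0,0,0,1,1,0,0,0,0,0,0,0,1,0,0]
Step 2: insert uv at [0, 1, 5] -> counters=[1,1,0,0,1,2,0,0,0,0,0,0,0,1,0,0]
Step 3: insert m at [1, 2, 10] -> counters=[1,2,1,0,1,2,0,0,0,0,1,0,0,1,0,0]
Step 4: delete g at [4, 5, 13] -> counters=[1,2,1,0,0,1,0,0,0,0,1,0,0,0,0,0]
Step 5: insert m at [1, 2, 10] -> counters=[1,3,2,0,0,1,0,0,0,0,2,0,0,0,0,0]
Step 6: delete uv at [0, 1, 5] -> counters=[0,2,2,0,0,0,0,0,0,0,2,0,0,0,0,0]
Step 7: insert uv at [0, 1, 5] -> counters=[1,3,2,0,0,1,0,0,0,0,2,0,0,0,0,0]
Step 8: delete m at [1, 2, 10] -> counters=[1,2,1,0,0,1,0,0,0,0,1,0,0,0,0,0]
Step 9: insert g at [4, 5, 13] -> counters=[1,2,1,0,1,2,0,0,0,0,1,0,0,1,0,0]
Step 10: insert g at [4, 5, 13] -> counters=[1,2,1,0,2,3,0,0,0,0,1,0,0,2,0,0]
Final counters=[1,2,1,0,2,3,0,0,0,0,1,0,0,2,0,0] -> 7 nonzero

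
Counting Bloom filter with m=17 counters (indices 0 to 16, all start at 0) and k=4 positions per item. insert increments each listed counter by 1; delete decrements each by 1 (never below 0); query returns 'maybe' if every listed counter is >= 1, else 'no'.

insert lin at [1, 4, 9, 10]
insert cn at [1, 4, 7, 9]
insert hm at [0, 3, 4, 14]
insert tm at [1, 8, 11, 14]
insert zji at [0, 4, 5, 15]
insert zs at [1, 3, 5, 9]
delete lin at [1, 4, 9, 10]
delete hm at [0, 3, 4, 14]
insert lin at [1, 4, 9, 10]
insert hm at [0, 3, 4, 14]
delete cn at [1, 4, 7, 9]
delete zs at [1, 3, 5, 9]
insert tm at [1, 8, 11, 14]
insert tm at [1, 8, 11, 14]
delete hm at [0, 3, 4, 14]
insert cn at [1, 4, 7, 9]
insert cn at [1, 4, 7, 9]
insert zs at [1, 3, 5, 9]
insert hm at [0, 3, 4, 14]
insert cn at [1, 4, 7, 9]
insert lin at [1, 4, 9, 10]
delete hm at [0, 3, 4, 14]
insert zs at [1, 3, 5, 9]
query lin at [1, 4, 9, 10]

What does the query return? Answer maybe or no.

Step 1: insert lin at [1, 4, 9, 10] -> counters=[0,1,0,0,1,0,0,0,0,1,1,0,0,0,0,0,0]
Step 2: insert cn at [1, 4, 7, 9] -> counters=[0,2,0,0,2,0,0,1,0,2,1,0,0,0,0,0,0]
Step 3: insert hm at [0, 3, 4, 14] -> counters=[1,2,0,1,3,0,0,1,0,2,1,0,0,0,1,0,0]
Step 4: insert tm at [1, 8, 11, 14] -> counters=[1,3,0,1,3,0,0,1,1,2,1,1,0,0,2,0,0]
Step 5: insert zji at [0, 4, 5, 15] -> counters=[2,3,0,1,4,1,0,1,1,2,1,1,0,0,2,1,0]
Step 6: insert zs at [1, 3, 5, 9] -> counters=[2,4,0,2,4,2,0,1,1,3,1,1,0,0,2,1,0]
Step 7: delete lin at [1, 4, 9, 10] -> counters=[2,3,0,2,3,2,0,1,1,2,0,1,0,0,2,1,0]
Step 8: delete hm at [0, 3, 4, 14] -> counters=[1,3,0,1,2,2,0,1,1,2,0,1,0,0,1,1,0]
Step 9: insert lin at [1, 4, 9, 10] -> counters=[1,4,0,1,3,2,0,1,1,3,1,1,0,0,1,1,0]
Step 10: insert hm at [0, 3, 4, 14] -> counters=[2,4,0,2,4,2,0,1,1,3,1,1,0,0,2,1,0]
Step 11: delete cn at [1, 4, 7, 9] -> counters=[2,3,0,2,3,2,0,0,1,2,1,1,0,0,2,1,0]
Step 12: delete zs at [1, 3, 5, 9] -> counters=[2,2,0,1,3,1,0,0,1,1,1,1,0,0,2,1,0]
Step 13: insert tm at [1, 8, 11, 14] -> counters=[2,3,0,1,3,1,0,0,2,1,1,2,0,0,3,1,0]
Step 14: insert tm at [1, 8, 11, 14] -> counters=[2,4,0,1,3,1,0,0,3,1,1,3,0,0,4,1,0]
Step 15: delete hm at [0, 3, 4, 14] -> counters=[1,4,0,0,2,1,0,0,3,1,1,3,0,0,3,1,0]
Step 16: insert cn at [1, 4, 7, 9] -> counters=[1,5,0,0,3,1,0,1,3,2,1,3,0,0,3,1,0]
Step 17: insert cn at [1, 4, 7, 9] -> counters=[1,6,0,0,4,1,0,2,3,3,1,3,0,0,3,1,0]
Step 18: insert zs at [1, 3, 5, 9] -> counters=[1,7,0,1,4,2,0,2,3,4,1,3,0,0,3,1,0]
Step 19: insert hm at [0, 3, 4, 14] -> counters=[2,7,0,2,5,2,0,2,3,4,1,3,0,0,4,1,0]
Step 20: insert cn at [1, 4, 7, 9] -> counters=[2,8,0,2,6,2,0,3,3,5,1,3,0,0,4,1,0]
Step 21: insert lin at [1, 4, 9, 10] -> counters=[2,9,0,2,7,2,0,3,3,6,2,3,0,0,4,1,0]
Step 22: delete hm at [0, 3, 4, 14] -> counters=[1,9,0,1,6,2,0,3,3,6,2,3,0,0,3,1,0]
Step 23: insert zs at [1, 3, 5, 9] -> counters=[1,10,0,2,6,3,0,3,3,7,2,3,0,0,3,1,0]
Query lin: check counters[1]=10 counters[4]=6 counters[9]=7 counters[10]=2 -> maybe

Answer: maybe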